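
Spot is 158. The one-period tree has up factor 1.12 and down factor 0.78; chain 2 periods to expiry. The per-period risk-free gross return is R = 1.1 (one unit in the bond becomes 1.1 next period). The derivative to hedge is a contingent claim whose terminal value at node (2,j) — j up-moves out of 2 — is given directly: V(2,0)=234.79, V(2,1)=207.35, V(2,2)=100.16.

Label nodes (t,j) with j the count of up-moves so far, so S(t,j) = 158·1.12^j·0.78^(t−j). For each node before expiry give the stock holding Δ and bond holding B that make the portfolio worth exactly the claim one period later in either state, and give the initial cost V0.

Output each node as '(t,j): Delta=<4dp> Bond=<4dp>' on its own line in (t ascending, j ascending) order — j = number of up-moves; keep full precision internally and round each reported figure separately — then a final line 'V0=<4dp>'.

(0,0): Delta=-1.7346 Bond=367.0318
(1,0): Delta=-0.6549 Bond=270.6733
(1,1): Delta=-1.7816 Bond=412.0513
V0=92.9708

Since d<R<u, set p* = (R−d)/(u−d) = 0.9412; price each node as the discounted p*-expectation of its children.
Terminal values V(2,·): V(2,0)=234.7900, V(2,1)=207.3500, V(2,2)=100.1600
  t=1,j=0: stock 123.2400 → up 138.0288 (V=207.3500), down 96.1272 (V=234.7900). Price 189.9674; hedge Δ=-0.6549, bond B=270.6733.
  t=1,j=1: stock 176.9600 → up 198.1952 (V=100.1600), down 138.0288 (V=207.3500). Price 96.7866; hedge Δ=-1.7816, bond B=412.0513.
  t=0,j=0: stock 158.0000 → up 176.9600 (V=96.7866), down 123.2400 (V=189.9674). Price 92.9708; hedge Δ=-1.7346, bond B=367.0318.
Each (Δ,B) replicates both successor values, so the strategy is self-financing and V0 is arbitrage-free.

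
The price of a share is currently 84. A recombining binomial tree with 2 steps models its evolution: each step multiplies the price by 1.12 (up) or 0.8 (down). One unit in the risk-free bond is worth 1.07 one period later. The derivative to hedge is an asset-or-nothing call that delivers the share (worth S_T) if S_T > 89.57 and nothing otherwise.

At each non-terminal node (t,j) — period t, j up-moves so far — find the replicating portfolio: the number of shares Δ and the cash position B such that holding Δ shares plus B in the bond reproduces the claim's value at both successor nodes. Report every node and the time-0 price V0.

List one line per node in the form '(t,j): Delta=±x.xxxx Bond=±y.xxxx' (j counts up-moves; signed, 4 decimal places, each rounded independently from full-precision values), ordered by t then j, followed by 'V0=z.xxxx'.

(0,0): Delta=3.0911 Bond=-194.1340
(1,0): Delta=0.0000 Bond=0.0000
(1,1): Delta=3.5000 Bond=-246.1907
V0=65.5202

Under the risk-neutral measure, an up-move has probability p* = (R−d)/(u−d) = 0.8437 and values discount at R = 1.07.
Terminal payoffs: V(2,0)=0.0000, V(2,1)=0.0000, V(2,2)=105.3696
Node (1,0) S=67.2000: V=(p*·0.0000+(1−p*)·0.0000)/1.07=0.0000; Δ=(0.0000−0.0000)/(75.2640−53.7600)=0.0000; B=V−Δ·S=0.0000
Node (1,1) S=94.0800: V=(p*·105.3696+(1−p*)·0.0000)/1.07=83.0893; Δ=(105.3696−0.0000)/(105.3696−75.2640)=3.5000; B=V−Δ·S=-246.1907
Node (0,0) S=84.0000: V=(p*·83.0893+(1−p*)·0.0000)/1.07=65.5202; Δ=(83.0893−0.0000)/(94.0800−67.2000)=3.0911; B=V−Δ·S=-194.1340
Self-financing check: at every node Δ·S+B equals the discounted successor values.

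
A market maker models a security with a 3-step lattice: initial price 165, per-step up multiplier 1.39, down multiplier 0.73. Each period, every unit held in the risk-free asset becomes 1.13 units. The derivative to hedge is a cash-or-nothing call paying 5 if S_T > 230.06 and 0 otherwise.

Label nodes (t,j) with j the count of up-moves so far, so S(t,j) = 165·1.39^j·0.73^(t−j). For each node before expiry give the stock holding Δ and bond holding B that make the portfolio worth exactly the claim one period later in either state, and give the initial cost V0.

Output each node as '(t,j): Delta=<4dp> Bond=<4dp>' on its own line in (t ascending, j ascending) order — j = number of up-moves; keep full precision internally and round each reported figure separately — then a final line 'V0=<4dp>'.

No-arbitrage ⇒ martingale measure with p* = (R−d)/(u−d) = 0.6061.
At expiry t=3: V(3,0)=0.0000, V(3,1)=0.0000, V(3,2)=5.0000, V(3,3)=5.0000
  t=2,j=0: stock 87.9285 → up 122.2206 (V=0.0000), down 64.1878 (V=0.0000). Price 0.0000; hedge Δ=0.0000, bond B=0.0000.
  t=2,j=1: stock 167.4255 → up 232.7214 (V=5.0000), down 122.2206 (V=0.0000). Price 2.6817; hedge Δ=0.0452, bond B=-4.8941.
  t=2,j=2: stock 318.7965 → up 443.1271 (V=5.0000), down 232.7214 (V=5.0000). Price 4.4248; hedge Δ=0.0000, bond B=4.4248.
  t=1,j=0: stock 120.4500 → up 167.4255 (V=2.6817), down 87.9285 (V=0.0000). Price 1.4383; hedge Δ=0.0337, bond B=-2.6249.
  t=1,j=1: stock 229.3500 → up 318.7965 (V=4.4248), down 167.4255 (V=2.6817). Price 3.3081; hedge Δ=0.0115, bond B=0.6670.
  t=0,j=0: stock 165.0000 → up 229.3500 (V=3.3081), down 120.4500 (V=1.4383). Price 2.2756; hedge Δ=0.0172, bond B=-0.5573.
Check: Δ(0,0)·S0 + B(0,0) = 2.2756 = V0.

(0,0): Delta=0.0172 Bond=-0.5573
(1,0): Delta=0.0337 Bond=-2.6249
(1,1): Delta=0.0115 Bond=0.6670
(2,0): Delta=0.0000 Bond=0.0000
(2,1): Delta=0.0452 Bond=-4.8941
(2,2): Delta=0.0000 Bond=4.4248
V0=2.2756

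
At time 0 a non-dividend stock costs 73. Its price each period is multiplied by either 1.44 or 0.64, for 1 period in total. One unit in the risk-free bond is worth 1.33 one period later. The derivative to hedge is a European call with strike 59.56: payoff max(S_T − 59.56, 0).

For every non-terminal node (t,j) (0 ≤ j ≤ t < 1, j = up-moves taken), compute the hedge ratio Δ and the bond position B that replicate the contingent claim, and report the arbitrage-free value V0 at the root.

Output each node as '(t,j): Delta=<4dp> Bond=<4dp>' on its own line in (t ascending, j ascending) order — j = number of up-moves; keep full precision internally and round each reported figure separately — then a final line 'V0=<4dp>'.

(0,0): Delta=0.7801 Bond=-27.4045
V0=29.5455

No-arbitrage ⇒ martingale measure with p* = (R−d)/(u−d) = 0.8625.
Payoff layer (t=1): V(1,0)=0.0000, V(1,1)=45.5600
Node (0,0) S=73.0000: V=(p*·45.5600+(1−p*)·0.0000)/1.33=29.5455; Δ=(45.5600−0.0000)/(105.1200−46.7200)=0.7801; B=V−Δ·S=-27.4045
Self-financing check: at every node Δ·S+B equals the discounted successor values.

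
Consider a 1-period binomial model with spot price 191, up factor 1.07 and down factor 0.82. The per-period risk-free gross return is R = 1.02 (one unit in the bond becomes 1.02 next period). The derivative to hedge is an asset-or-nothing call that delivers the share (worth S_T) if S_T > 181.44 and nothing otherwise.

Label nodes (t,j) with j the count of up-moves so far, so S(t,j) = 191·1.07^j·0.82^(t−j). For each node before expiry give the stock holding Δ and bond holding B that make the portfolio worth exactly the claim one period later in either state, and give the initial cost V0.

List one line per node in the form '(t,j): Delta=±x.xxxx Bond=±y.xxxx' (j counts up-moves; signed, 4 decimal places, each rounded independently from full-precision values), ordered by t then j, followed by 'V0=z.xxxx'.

Since d<R<u, set p* = (R−d)/(u−d) = 0.8000; price each node as the discounted p*-expectation of its children.
Payoff layer (t=1): V(1,0)=0.0000, V(1,1)=204.3700
  t=0,j=0: stock 191.0000 → up 204.3700 (V=204.3700), down 156.6200 (V=0.0000). Price 160.2902; hedge Δ=4.2800, bond B=-657.1898.
Check: Δ(0,0)·S0 + B(0,0) = 160.2902 = V0.

(0,0): Delta=4.2800 Bond=-657.1898
V0=160.2902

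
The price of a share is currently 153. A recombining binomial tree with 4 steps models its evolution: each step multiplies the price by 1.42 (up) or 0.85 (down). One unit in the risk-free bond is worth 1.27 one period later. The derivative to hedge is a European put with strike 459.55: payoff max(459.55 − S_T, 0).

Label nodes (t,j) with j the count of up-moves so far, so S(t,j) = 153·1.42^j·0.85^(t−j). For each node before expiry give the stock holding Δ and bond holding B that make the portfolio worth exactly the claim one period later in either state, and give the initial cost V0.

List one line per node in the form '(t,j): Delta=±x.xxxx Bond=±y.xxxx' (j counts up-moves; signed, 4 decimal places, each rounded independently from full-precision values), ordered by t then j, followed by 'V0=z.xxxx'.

(0,0): Delta=-0.6360 Bond=139.3799
(1,0): Delta=-1.0000 Bond=224.3477
(1,1): Delta=-0.5582 Bond=160.1071
(2,0): Delta=-1.0000 Bond=284.9216
(2,1): Delta=-1.0000 Bond=284.9216
(2,2): Delta=-0.4638 Bond=174.1982
(3,0): Delta=-1.0000 Bond=361.8504
(3,1): Delta=-1.0000 Bond=361.8504
(3,2): Delta=-1.0000 Bond=361.8504
(3,3): Delta=-0.3491 Bond=171.0108
V0=42.0684

The replicating-portfolio and risk-neutral prices coincide; use p* = (1.27−0.85)/(1.42−0.85) = 0.7368 for the latter.
Terminal values V(4,·): V(4,0)=379.6830, V(4,1)=326.1252, V(4,2)=236.6521, V(4,3)=87.1794, V(4,4)=0.0000
Node (3,0) S=93.9611: V=(p*·326.1252+(1−p*)·379.6830)/1.27=267.8893; Δ=(326.1252−379.6830)/(133.4248−79.8670)=-1.0000; B=V−Δ·S=361.8504
Node (3,1) S=156.9703: V=(p*·236.6521+(1−p*)·326.1252)/1.27=204.8800; Δ=(236.6521−326.1252)/(222.8979−133.4248)=-1.0000; B=V−Δ·S=361.8504
Node (3,2) S=262.2328: V=(p*·87.1794+(1−p*)·236.6521)/1.27=99.6176; Δ=(87.1794−236.6521)/(372.3706−222.8979)=-1.0000; B=V−Δ·S=361.8504
Node (3,3) S=438.0831: V=(p*·0.0000+(1−p*)·87.1794)/1.27=18.0645; Δ=(0.0000−87.1794)/(622.0780−372.3706)=-0.3491; B=V−Δ·S=171.0108
Node (2,0) S=110.5425: V=(p*·204.8800+(1−p*)·267.8893)/1.27=174.3791; Δ=(204.8800−267.8893)/(156.9703−93.9611)=-1.0000; B=V−Δ·S=284.9216
Node (2,1) S=184.6710: V=(p*·99.6176+(1−p*)·204.8800)/1.27=100.2506; Δ=(99.6176−204.8800)/(262.2328−156.9703)=-1.0000; B=V−Δ·S=284.9216
Node (2,2) S=308.5092: V=(p*·18.0645+(1−p*)·99.6176)/1.27=31.1227; Δ=(18.0645−99.6176)/(438.0831−262.2328)=-0.4638; B=V−Δ·S=174.1982
Node (1,0) S=130.0500: V=(p*·100.2506+(1−p*)·174.3791)/1.27=94.2977; Δ=(100.2506−174.3791)/(184.6710−110.5425)=-1.0000; B=V−Δ·S=224.3477
Node (1,1) S=217.2600: V=(p*·31.1227+(1−p*)·100.2506)/1.27=38.8301; Δ=(31.1227−100.2506)/(308.5092−184.6710)=-0.5582; B=V−Δ·S=160.1071
Node (0,0) S=153.0000: V=(p*·38.8301+(1−p*)·94.2977)/1.27=42.0684; Δ=(38.8301−94.2977)/(217.2600−130.0500)=-0.6360; B=V−Δ·S=139.3799
Each (Δ,B) replicates both successor values, so the strategy is self-financing and V0 is arbitrage-free.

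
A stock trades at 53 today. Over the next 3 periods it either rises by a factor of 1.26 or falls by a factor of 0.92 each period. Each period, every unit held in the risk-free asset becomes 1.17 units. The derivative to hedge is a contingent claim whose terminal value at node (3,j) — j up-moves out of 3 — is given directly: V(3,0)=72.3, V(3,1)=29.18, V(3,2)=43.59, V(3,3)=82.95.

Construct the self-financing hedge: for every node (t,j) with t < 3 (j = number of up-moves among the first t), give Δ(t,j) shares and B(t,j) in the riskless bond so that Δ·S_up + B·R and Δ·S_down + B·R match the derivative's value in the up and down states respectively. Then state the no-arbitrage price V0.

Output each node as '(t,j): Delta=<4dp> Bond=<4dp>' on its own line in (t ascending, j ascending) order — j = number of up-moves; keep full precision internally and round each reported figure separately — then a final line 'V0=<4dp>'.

(0,0): Delta=0.9676 Bond=-15.3549
(1,0): Delta=-0.0422 Bond=31.2725
(1,1): Delta=1.2330 Bond=-35.6908
(2,0): Delta=-2.8271 Bond=161.5194
(2,1): Delta=0.6898 Bond=-8.3861
(2,2): Delta=1.3758 Bond=-53.7722
V0=35.9278

Since d<R<u, set p* = (R−d)/(u−d) = 0.7353; price each node as the discounted p*-expectation of its children.
At expiry t=3: V(3,0)=72.3000, V(3,1)=29.1800, V(3,2)=43.5900, V(3,3)=82.9500
  t=2,j=0: stock 44.8592 → up 56.5226 (V=29.1800), down 41.2705 (V=72.3000). Price 34.6958; hedge Δ=-2.8271, bond B=161.5194.
  t=2,j=1: stock 61.4376 → up 77.4114 (V=43.5900), down 56.5226 (V=29.1800). Price 33.9962; hedge Δ=0.6898, bond B=-8.3861.
  t=2,j=2: stock 84.1428 → up 106.0199 (V=82.9500), down 77.4114 (V=43.5900). Price 61.9925; hedge Δ=1.3758, bond B=-53.7722.
  t=1,j=0: stock 48.7600 → up 61.4376 (V=33.9962), down 44.8592 (V=34.6958). Price 29.2149; hedge Δ=-0.0422, bond B=31.2725.
  t=1,j=1: stock 66.7800 → up 84.1428 (V=61.9925), down 61.4376 (V=33.9962). Price 46.6510; hedge Δ=1.2330, bond B=-35.6908.
  t=0,j=0: stock 53.0000 → up 66.7800 (V=46.6510), down 48.7600 (V=29.2149). Price 35.9278; hedge Δ=0.9676, bond B=-15.3549.
The time-0 hedge costs 35.9278, which is the no-arbitrage price.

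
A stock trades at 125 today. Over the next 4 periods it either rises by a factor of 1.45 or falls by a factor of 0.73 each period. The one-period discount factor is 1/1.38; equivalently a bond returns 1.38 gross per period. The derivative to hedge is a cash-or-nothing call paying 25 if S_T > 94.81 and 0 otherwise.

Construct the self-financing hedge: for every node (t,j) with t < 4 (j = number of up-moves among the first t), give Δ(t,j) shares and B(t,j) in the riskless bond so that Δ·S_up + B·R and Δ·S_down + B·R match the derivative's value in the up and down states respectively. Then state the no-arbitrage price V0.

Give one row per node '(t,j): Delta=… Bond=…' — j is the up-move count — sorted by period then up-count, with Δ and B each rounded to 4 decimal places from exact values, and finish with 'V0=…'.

(0,0): Delta=0.0027 Bond=6.5315
(1,0): Delta=0.0351 Bond=6.0599
(1,1): Delta=0.0010 Bond=9.3316
(2,0): Delta=0.3410 Bond=-12.0158
(2,1): Delta=0.0185 Bond=10.5572
(2,2): Delta=0.0000 Bond=13.1275
(3,0): Delta=0.0000 Bond=0.0000
(3,1): Delta=0.3595 Bond=-18.3676
(3,2): Delta=0.0000 Bond=18.1159
(3,3): Delta=0.0000 Bond=18.1159
V0=6.8698

Under the risk-neutral measure, an up-move has probability p* = (R−d)/(u−d) = 0.9028 and values discount at R = 1.38.
Payoff layer (t=4): V(4,0)=0.0000, V(4,1)=0.0000, V(4,2)=25.0000, V(4,3)=25.0000, V(4,4)=25.0000
(3,0): S=48.6271. Δ = (V_up−V_dn)/(S_up−S_dn) = (0.0000−0.0000)/(70.5093−35.4978) = 0.0000. V = [p*·0.0000 + (1−p*)·0.0000]/1.38 = 0.0000. B = V − Δ·S = 0.0000.
(3,1): S=96.5881. Δ = (V_up−V_dn)/(S_up−S_dn) = (25.0000−0.0000)/(140.0528−70.5093) = 0.3595. V = [p*·25.0000 + (1−p*)·0.0000]/1.38 = 16.3547. B = V − Δ·S = -18.3676.
(3,2): S=191.8531. Δ = (V_up−V_dn)/(S_up−S_dn) = (25.0000−25.0000)/(278.1870−140.0528) = 0.0000. V = [p*·25.0000 + (1−p*)·25.0000]/1.38 = 18.1159. B = V − Δ·S = 18.1159.
(3,3): S=381.0781. Δ = (V_up−V_dn)/(S_up−S_dn) = (25.0000−25.0000)/(552.5633−278.1870) = 0.0000. V = [p*·25.0000 + (1−p*)·25.0000]/1.38 = 18.1159. B = V − Δ·S = 18.1159.
(2,0): S=66.6125. Δ = (V_up−V_dn)/(S_up−S_dn) = (16.3547−0.0000)/(96.5881−48.6271) = 0.3410. V = [p*·16.3547 + (1−p*)·0.0000]/1.38 = 10.6990. B = V − Δ·S = -12.0158.
(2,1): S=132.3125. Δ = (V_up−V_dn)/(S_up−S_dn) = (18.1159−16.3547)/(191.8531−96.5881) = 0.0185. V = [p*·18.1159 + (1−p*)·16.3547]/1.38 = 13.0034. B = V − Δ·S = 10.5572.
(2,2): S=262.8125. Δ = (V_up−V_dn)/(S_up−S_dn) = (18.1159−18.1159)/(381.0781−191.8531) = 0.0000. V = [p*·18.1159 + (1−p*)·18.1159]/1.38 = 13.1275. B = V − Δ·S = 13.1275.
(1,0): S=91.2500. Δ = (V_up−V_dn)/(S_up−S_dn) = (13.0034−10.6990)/(132.3125−66.6125) = 0.0351. V = [p*·13.0034 + (1−p*)·10.6990]/1.38 = 9.2604. B = V − Δ·S = 6.0599.
(1,1): S=181.2500. Δ = (V_up−V_dn)/(S_up−S_dn) = (13.1275−13.0034)/(262.8125−132.3125) = 0.0010. V = [p*·13.1275 + (1−p*)·13.0034]/1.38 = 9.5039. B = V − Δ·S = 9.3316.
(0,0): S=125.0000. Δ = (V_up−V_dn)/(S_up−S_dn) = (9.5039−9.2604)/(181.2500−91.2500) = 0.0027. V = [p*·9.5039 + (1−p*)·9.2604]/1.38 = 6.8698. B = V − Δ·S = 6.5315.
Each (Δ,B) replicates both successor values, so the strategy is self-financing and V0 is arbitrage-free.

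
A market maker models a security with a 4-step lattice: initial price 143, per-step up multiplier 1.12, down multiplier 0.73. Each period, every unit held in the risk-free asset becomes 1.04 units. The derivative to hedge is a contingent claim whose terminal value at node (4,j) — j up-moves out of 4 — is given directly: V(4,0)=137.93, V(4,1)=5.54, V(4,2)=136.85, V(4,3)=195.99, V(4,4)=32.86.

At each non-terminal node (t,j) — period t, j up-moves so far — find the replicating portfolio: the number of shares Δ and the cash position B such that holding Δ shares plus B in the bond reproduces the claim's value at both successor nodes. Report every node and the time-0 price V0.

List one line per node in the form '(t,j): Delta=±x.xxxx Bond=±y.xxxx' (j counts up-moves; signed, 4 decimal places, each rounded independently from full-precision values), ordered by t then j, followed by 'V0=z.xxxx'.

(0,0): Delta=-0.7476 Bond=206.1540
(1,0): Delta=1.6945 Bond=-40.5294
(1,1): Delta=-1.1584 Bond=280.1885
(2,0): Delta=2.4983 Bond=-103.4012
(2,1): Delta=1.5593 Bond=-26.3439
(2,2): Delta=-1.6155 Bond=373.3934
(3,0): Delta=-6.1022 Bond=370.9009
(3,1): Delta=3.9449 Bond=-231.0052
(3,2): Delta=1.1580 Bond=25.1462
(3,3): Delta=-2.0820 Bond=482.0537
V0=99.2478

Under the risk-neutral measure, an up-move has probability p* = (R−d)/(u−d) = 0.7949 and values discount at R = 1.04.
Payoff layer (t=4): V(4,0)=137.9300, V(4,1)=5.5400, V(4,2)=136.8500, V(4,3)=195.9900, V(4,4)=32.8600
(3,0): S=55.6294. Δ = (V_up−V_dn)/(S_up−S_dn) = (5.5400−137.9300)/(62.3050−40.6095) = -6.1022. V = [p*·5.5400 + (1−p*)·137.9300]/1.04 = 31.4393. B = V − Δ·S = 370.9009.
(3,1): S=85.3493. Δ = (V_up−V_dn)/(S_up−S_dn) = (136.8500−5.5400)/(95.5912−62.3050) = 3.9449. V = [p*·136.8500 + (1−p*)·5.5400]/1.04 = 105.6871. B = V − Δ·S = -231.0052.
(3,2): S=130.9468. Δ = (V_up−V_dn)/(S_up−S_dn) = (195.9900−136.8500)/(146.6604−95.5912) = 1.1580. V = [p*·195.9900 + (1−p*)·136.8500]/1.04 = 176.7872. B = V − Δ·S = 25.1462.
(3,3): S=200.9047. Δ = (V_up−V_dn)/(S_up−S_dn) = (32.8600−195.9900)/(225.0133−146.6604) = -2.0820. V = [p*·32.8600 + (1−p*)·195.9900]/1.04 = 63.7717. B = V − Δ·S = 482.0537.
(2,0): S=76.2047. Δ = (V_up−V_dn)/(S_up−S_dn) = (105.6871−31.4393)/(85.3493−55.6294) = 2.4983. V = [p*·105.6871 + (1−p*)·31.4393]/1.04 = 86.9777. B = V − Δ·S = -103.4012.
(2,1): S=116.9168. Δ = (V_up−V_dn)/(S_up−S_dn) = (176.7872−105.6871)/(130.9468−85.3493) = 1.5593. V = [p*·176.7872 + (1−p*)·105.6871]/1.04 = 155.9640. B = V − Δ·S = -26.3439.
(2,2): S=179.3792. Δ = (V_up−V_dn)/(S_up−S_dn) = (63.7717−176.7872)/(200.9047−130.9468) = -1.6155. V = [p*·63.7717 + (1−p*)·176.7872]/1.04 = 83.6100. B = V − Δ·S = 373.3934.
(1,0): S=104.3900. Δ = (V_up−V_dn)/(S_up−S_dn) = (155.9640−86.9777)/(116.9168−76.2047) = 1.6945. V = [p*·155.9640 + (1−p*)·86.9777]/1.04 = 136.3586. B = V − Δ·S = -40.5294.
(1,1): S=160.1600. Δ = (V_up−V_dn)/(S_up−S_dn) = (83.6100−155.9640)/(179.3792−116.9168) = -1.1584. V = [p*·83.6100 + (1−p*)·155.9640]/1.04 = 94.6652. B = V − Δ·S = 280.1885.
(0,0): S=143.0000. Δ = (V_up−V_dn)/(S_up−S_dn) = (94.6652−136.3586)/(160.1600−104.3900) = -0.7476. V = [p*·94.6652 + (1−p*)·136.3586]/1.04 = 99.2478. B = V − Δ·S = 206.1540.
Each (Δ,B) replicates both successor values, so the strategy is self-financing and V0 is arbitrage-free.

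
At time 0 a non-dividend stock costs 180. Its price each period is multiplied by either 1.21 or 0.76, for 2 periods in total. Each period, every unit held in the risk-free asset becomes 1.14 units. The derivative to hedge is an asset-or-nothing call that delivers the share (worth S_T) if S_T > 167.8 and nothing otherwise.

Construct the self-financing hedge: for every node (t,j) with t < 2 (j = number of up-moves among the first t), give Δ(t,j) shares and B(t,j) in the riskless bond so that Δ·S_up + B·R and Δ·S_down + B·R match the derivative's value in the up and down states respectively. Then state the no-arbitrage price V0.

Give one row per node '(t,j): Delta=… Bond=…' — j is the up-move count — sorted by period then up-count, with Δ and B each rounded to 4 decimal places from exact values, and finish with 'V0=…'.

The replicating-portfolio and risk-neutral prices coincide; use p* = (1.14−0.76)/(1.21−0.76) = 0.8444 for the latter.
Terminal values V(2,·): V(2,0)=0.0000, V(2,1)=0.0000, V(2,2)=263.5380
  t=1,j=0: stock 136.8000 → up 165.5280 (V=0.0000), down 103.9680 (V=0.0000). Price 0.0000; hedge Δ=0.0000, bond B=0.0000.
  t=1,j=1: stock 217.8000 → up 263.5380 (V=263.5380), down 165.5280 (V=0.0000). Price 195.2133; hedge Δ=2.6889, bond B=-390.4267.
  t=0,j=0: stock 180.0000 → up 217.8000 (V=195.2133), down 136.8000 (V=0.0000). Price 144.6025; hedge Δ=2.4100, bond B=-289.2049.
The time-0 hedge costs 144.6025, which is the no-arbitrage price.

(0,0): Delta=2.4100 Bond=-289.2049
(1,0): Delta=0.0000 Bond=0.0000
(1,1): Delta=2.6889 Bond=-390.4267
V0=144.6025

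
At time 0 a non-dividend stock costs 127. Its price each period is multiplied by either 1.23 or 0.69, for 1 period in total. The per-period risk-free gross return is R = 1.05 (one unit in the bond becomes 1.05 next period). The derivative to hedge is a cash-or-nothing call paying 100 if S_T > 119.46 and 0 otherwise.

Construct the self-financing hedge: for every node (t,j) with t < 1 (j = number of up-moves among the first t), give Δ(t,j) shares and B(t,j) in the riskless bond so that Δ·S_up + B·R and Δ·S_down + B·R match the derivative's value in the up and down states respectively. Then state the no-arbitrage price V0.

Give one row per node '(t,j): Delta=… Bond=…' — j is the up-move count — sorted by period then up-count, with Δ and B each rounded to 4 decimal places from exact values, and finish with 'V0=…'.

(0,0): Delta=1.4582 Bond=-121.6931
V0=63.4921

Risk-neutral probability p* = (R−d)/(u−d) = (1.05−0.69)/(1.23−0.69) = 0.6667.
At expiry t=1: V(1,0)=0.0000, V(1,1)=100.0000
(0,0): S=127.0000. Δ = (V_up−V_dn)/(S_up−S_dn) = (100.0000−0.0000)/(156.2100−87.6300) = 1.4582. V = [p*·100.0000 + (1−p*)·0.0000]/1.05 = 63.4921. B = V − Δ·S = -121.6931.
The time-0 hedge costs 63.4921, which is the no-arbitrage price.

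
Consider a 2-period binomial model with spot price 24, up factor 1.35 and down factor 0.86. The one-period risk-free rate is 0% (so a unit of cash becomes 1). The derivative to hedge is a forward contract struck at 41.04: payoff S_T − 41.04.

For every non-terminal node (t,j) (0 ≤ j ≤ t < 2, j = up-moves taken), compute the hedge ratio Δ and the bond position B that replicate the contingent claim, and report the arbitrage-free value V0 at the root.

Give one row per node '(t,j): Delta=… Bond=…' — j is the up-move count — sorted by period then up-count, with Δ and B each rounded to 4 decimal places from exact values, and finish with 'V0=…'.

Since d<R<u, set p* = (R−d)/(u−d) = 0.2857; price each node as the discounted p*-expectation of its children.
At expiry t=2: V(2,0)=-23.2896, V(2,1)=-13.1760, V(2,2)=2.7000
  t=1,j=0: stock 20.6400 → up 27.8640 (V=-13.1760), down 17.7504 (V=-23.2896). Price -20.4000; hedge Δ=1.0000, bond B=-41.0400.
  t=1,j=1: stock 32.4000 → up 43.7400 (V=2.7000), down 27.8640 (V=-13.1760). Price -8.6400; hedge Δ=1.0000, bond B=-41.0400.
  t=0,j=0: stock 24.0000 → up 32.4000 (V=-8.6400), down 20.6400 (V=-20.4000). Price -17.0400; hedge Δ=1.0000, bond B=-41.0400.
The time-0 hedge costs -17.0400, which is the no-arbitrage price.

(0,0): Delta=1.0000 Bond=-41.0400
(1,0): Delta=1.0000 Bond=-41.0400
(1,1): Delta=1.0000 Bond=-41.0400
V0=-17.0400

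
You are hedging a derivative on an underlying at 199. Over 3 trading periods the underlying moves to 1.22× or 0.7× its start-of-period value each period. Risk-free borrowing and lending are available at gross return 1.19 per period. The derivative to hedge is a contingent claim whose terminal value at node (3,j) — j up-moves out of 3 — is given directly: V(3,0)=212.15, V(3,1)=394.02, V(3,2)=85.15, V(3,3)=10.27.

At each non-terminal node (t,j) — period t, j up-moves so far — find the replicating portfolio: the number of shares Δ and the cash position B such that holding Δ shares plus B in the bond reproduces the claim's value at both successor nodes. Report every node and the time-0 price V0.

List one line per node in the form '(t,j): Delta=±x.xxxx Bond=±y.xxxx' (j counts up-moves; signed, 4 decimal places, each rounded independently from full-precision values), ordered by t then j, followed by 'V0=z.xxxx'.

No-arbitrage ⇒ martingale measure with p* = (R−d)/(u−d) = 0.9423.
Payoff layer (t=3): V(3,0)=212.1500, V(3,1)=394.0200, V(3,2)=85.1500, V(3,3)=10.2700
  t=2,j=0: stock 97.5100 → up 118.9622 (V=394.0200), down 68.2570 (V=212.1500). Price 322.2920; hedge Δ=3.5868, bond B=-27.4580.
  t=2,j=1: stock 169.9460 → up 207.3341 (V=85.1500), down 118.9622 (V=394.0200). Price 86.5289; hedge Δ=-3.4951, bond B=680.5097.
  t=2,j=2: stock 296.1916 → up 361.3538 (V=10.2700), down 207.3341 (V=85.1500). Price 12.2605; hedge Δ=-0.4862, bond B=156.2605.
  t=1,j=0: stock 139.3000 → up 169.9460 (V=86.5289), down 97.5100 (V=322.2920). Price 84.1434; hedge Δ=-3.2548, bond B=537.5340.
  t=1,j=1: stock 242.7800 → up 296.1916 (V=12.2605), down 169.9460 (V=86.5289). Price 13.9035; hedge Δ=-0.5883, bond B=156.7274.
  t=0,j=0: stock 199.0000 → up 242.7800 (V=13.9035), down 139.3000 (V=84.1434). Price 15.0889; hedge Δ=-0.6788, bond B=150.1656.
Each (Δ,B) replicates both successor values, so the strategy is self-financing and V0 is arbitrage-free.

(0,0): Delta=-0.6788 Bond=150.1656
(1,0): Delta=-3.2548 Bond=537.5340
(1,1): Delta=-0.5883 Bond=156.7274
(2,0): Delta=3.5868 Bond=-27.4580
(2,1): Delta=-3.4951 Bond=680.5097
(2,2): Delta=-0.4862 Bond=156.2605
V0=15.0889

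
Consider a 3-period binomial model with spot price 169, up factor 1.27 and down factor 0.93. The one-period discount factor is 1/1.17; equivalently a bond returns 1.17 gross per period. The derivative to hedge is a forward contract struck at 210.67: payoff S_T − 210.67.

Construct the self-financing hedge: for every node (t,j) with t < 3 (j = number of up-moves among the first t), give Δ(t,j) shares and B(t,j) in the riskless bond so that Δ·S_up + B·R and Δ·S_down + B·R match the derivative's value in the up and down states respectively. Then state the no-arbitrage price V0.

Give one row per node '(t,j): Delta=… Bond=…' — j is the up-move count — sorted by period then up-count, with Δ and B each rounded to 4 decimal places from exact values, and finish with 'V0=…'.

Since d<R<u, set p* = (R−d)/(u−d) = 0.7059; price each node as the discounted p*-expectation of its children.
At expiry t=3: V(3,0)=-74.7337, V(3,1)=-25.0365, V(3,2)=42.8295, V(3,3)=135.5067
(2,0): S=146.1681. Δ = (V_up−V_dn)/(S_up−S_dn) = (-25.0365−-74.7337)/(185.6335−135.9363) = 1.0000. V = [p*·-25.0365 + (1−p*)·-74.7337]/1.17 = -33.8917. B = V − Δ·S = -180.0598.
(2,1): S=199.6059. Δ = (V_up−V_dn)/(S_up−S_dn) = (42.8295−-25.0365)/(253.4995−185.6335) = 1.0000. V = [p*·42.8295 + (1−p*)·-25.0365]/1.17 = 19.5461. B = V − Δ·S = -180.0598.
(2,2): S=272.5801. Δ = (V_up−V_dn)/(S_up−S_dn) = (135.5067−42.8295)/(346.1767−253.4995) = 1.0000. V = [p*·135.5067 + (1−p*)·42.8295]/1.17 = 92.5203. B = V − Δ·S = -180.0598.
(1,0): S=157.1700. Δ = (V_up−V_dn)/(S_up−S_dn) = (19.5461−-33.8917)/(199.6059−146.1681) = 1.0000. V = [p*·19.5461 + (1−p*)·-33.8917]/1.17 = 3.2727. B = V − Δ·S = -153.8973.
(1,1): S=214.6300. Δ = (V_up−V_dn)/(S_up−S_dn) = (92.5203−19.5461)/(272.5801−199.6059) = 1.0000. V = [p*·92.5203 + (1−p*)·19.5461]/1.17 = 60.7327. B = V − Δ·S = -153.8973.
(0,0): S=169.0000. Δ = (V_up−V_dn)/(S_up−S_dn) = (60.7327−3.2727)/(214.6300−157.1700) = 1.0000. V = [p*·60.7327 + (1−p*)·3.2727]/1.17 = 37.4639. B = V − Δ·S = -131.5361.
Root portfolio cost Δ·169+B reproduces V0=37.4639.

(0,0): Delta=1.0000 Bond=-131.5361
(1,0): Delta=1.0000 Bond=-153.8973
(1,1): Delta=1.0000 Bond=-153.8973
(2,0): Delta=1.0000 Bond=-180.0598
(2,1): Delta=1.0000 Bond=-180.0598
(2,2): Delta=1.0000 Bond=-180.0598
V0=37.4639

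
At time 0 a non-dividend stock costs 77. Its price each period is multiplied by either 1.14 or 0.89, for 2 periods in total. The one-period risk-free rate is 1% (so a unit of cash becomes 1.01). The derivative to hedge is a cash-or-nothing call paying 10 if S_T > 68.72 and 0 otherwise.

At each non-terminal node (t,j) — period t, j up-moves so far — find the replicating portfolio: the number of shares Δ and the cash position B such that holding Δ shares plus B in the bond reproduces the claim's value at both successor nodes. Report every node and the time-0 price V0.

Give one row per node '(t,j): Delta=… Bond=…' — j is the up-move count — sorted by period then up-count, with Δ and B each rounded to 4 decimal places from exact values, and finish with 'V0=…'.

No-arbitrage ⇒ martingale measure with p* = (R−d)/(u−d) = 0.4800.
Payoff layer (t=2): V(2,0)=0.0000, V(2,1)=10.0000, V(2,2)=10.0000
  t=1,j=0: stock 68.5300 → up 78.1242 (V=10.0000), down 60.9917 (V=0.0000). Price 4.7525; hedge Δ=0.5837, bond B=-35.2475.
  t=1,j=1: stock 87.7800 → up 100.0692 (V=10.0000), down 78.1242 (V=10.0000). Price 9.9010; hedge Δ=0.0000, bond B=9.9010.
  t=0,j=0: stock 77.0000 → up 87.7800 (V=9.9010), down 68.5300 (V=4.7525). Price 7.1522; hedge Δ=0.2675, bond B=-13.4418.
Check: Δ(0,0)·S0 + B(0,0) = 7.1522 = V0.

(0,0): Delta=0.2675 Bond=-13.4418
(1,0): Delta=0.5837 Bond=-35.2475
(1,1): Delta=0.0000 Bond=9.9010
V0=7.1522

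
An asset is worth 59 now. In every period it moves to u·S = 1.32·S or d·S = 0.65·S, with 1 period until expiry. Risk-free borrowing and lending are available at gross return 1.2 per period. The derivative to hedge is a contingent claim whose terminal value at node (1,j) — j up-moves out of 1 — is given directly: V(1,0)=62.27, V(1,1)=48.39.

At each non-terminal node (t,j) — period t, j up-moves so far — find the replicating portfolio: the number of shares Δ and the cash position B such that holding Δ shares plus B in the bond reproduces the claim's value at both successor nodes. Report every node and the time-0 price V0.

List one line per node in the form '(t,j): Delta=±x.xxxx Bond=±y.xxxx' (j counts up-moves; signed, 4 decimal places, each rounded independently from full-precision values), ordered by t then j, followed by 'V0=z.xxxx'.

(0,0): Delta=-0.3511 Bond=63.1131
V0=42.3966

Under the risk-neutral measure, an up-move has probability p* = (R−d)/(u−d) = 0.8209 and values discount at R = 1.2.
At expiry t=1: V(1,0)=62.2700, V(1,1)=48.3900
(0,0): S=59.0000. Δ = (V_up−V_dn)/(S_up−S_dn) = (48.3900−62.2700)/(77.8800−38.3500) = -0.3511. V = [p*·48.3900 + (1−p*)·62.2700]/1.2 = 42.3966. B = V − Δ·S = 63.1131.
Root portfolio cost Δ·59+B reproduces V0=42.3966.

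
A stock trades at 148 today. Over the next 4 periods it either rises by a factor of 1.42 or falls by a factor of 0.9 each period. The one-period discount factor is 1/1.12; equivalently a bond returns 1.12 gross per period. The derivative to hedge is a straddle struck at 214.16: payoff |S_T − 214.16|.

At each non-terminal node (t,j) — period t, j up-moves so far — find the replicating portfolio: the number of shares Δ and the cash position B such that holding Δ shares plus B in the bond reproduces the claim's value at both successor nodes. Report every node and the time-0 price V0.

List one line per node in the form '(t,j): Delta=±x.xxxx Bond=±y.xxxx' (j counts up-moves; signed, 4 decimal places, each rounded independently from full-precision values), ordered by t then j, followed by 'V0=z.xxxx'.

Since d<R<u, set p* = (R−d)/(u−d) = 0.4231; price each node as the discounted p*-expectation of its children.
Terminal values V(4,·): V(4,0)=117.0572, V(4,1)=60.9534, V(4,2)=27.5660, V(4,3)=167.2300, V(4,4)=387.5886
(3,0): S=107.8920. Δ = (V_up−V_dn)/(S_up−S_dn) = (60.9534−117.0572)/(153.2066−97.1028) = -1.0000. V = [p*·60.9534 + (1−p*)·117.0572]/1.12 = 83.3223. B = V − Δ·S = 191.2143.
(3,1): S=170.2296. Δ = (V_up−V_dn)/(S_up−S_dn) = (27.5660−60.9534)/(241.7260−153.2066) = -0.3772. V = [p*·27.5660 + (1−p*)·60.9534]/1.12 = 41.8107. B = V − Δ·S = 106.0171.
(3,2): S=268.5845. Δ = (V_up−V_dn)/(S_up−S_dn) = (167.2300−27.5660)/(381.3900−241.7260) = 1.0000. V = [p*·167.2300 + (1−p*)·27.5660]/1.12 = 77.3702. B = V − Δ·S = -191.2143.
(3,3): S=423.7666. Δ = (V_up−V_dn)/(S_up−S_dn) = (387.5886−167.2300)/(601.7486−381.3900) = 1.0000. V = [p*·387.5886 + (1−p*)·167.2300]/1.12 = 232.5523. B = V − Δ·S = -191.2143.
(2,0): S=119.8800. Δ = (V_up−V_dn)/(S_up−S_dn) = (41.8107−83.3223)/(170.2296−107.8920) = -0.6659. V = [p*·41.8107 + (1−p*)·83.3223]/1.12 = 58.7140. B = V − Δ·S = 138.5440.
(2,1): S=189.1440. Δ = (V_up−V_dn)/(S_up−S_dn) = (77.3702−41.8107)/(268.5845−170.2296) = 0.3615. V = [p*·77.3702 + (1−p*)·41.8107]/1.12 = 50.7635. B = V − Δ·S = -17.6202.
(2,2): S=298.4272. Δ = (V_up−V_dn)/(S_up−S_dn) = (232.5523−77.3702)/(423.7666−268.5845) = 1.0000. V = [p*·232.5523 + (1−p*)·77.3702]/1.12 = 127.7002. B = V − Δ·S = -170.7270.
(1,0): S=133.2000. Δ = (V_up−V_dn)/(S_up−S_dn) = (50.7635−58.7140)/(189.1440−119.8800) = -0.1148. V = [p*·50.7635 + (1−p*)·58.7140]/1.12 = 49.4199. B = V − Δ·S = 64.7094.
(1,1): S=210.1600. Δ = (V_up−V_dn)/(S_up−S_dn) = (127.7002−50.7635)/(298.4272−189.1440) = 0.7040. V = [p*·127.7002 + (1−p*)·50.7635]/1.12 = 74.3871. B = V − Δ·S = -73.5680.
(0,0): S=148.0000. Δ = (V_up−V_dn)/(S_up−S_dn) = (74.3871−49.4199)/(210.1600−133.2000) = 0.3244. V = [p*·74.3871 + (1−p*)·49.4199]/1.12 = 53.5562. B = V − Δ·S = 5.5423.
Each (Δ,B) replicates both successor values, so the strategy is self-financing and V0 is arbitrage-free.

(0,0): Delta=0.3244 Bond=5.5423
(1,0): Delta=-0.1148 Bond=64.7094
(1,1): Delta=0.7040 Bond=-73.5680
(2,0): Delta=-0.6659 Bond=138.5440
(2,1): Delta=0.3615 Bond=-17.6202
(2,2): Delta=1.0000 Bond=-170.7270
(3,0): Delta=-1.0000 Bond=191.2143
(3,1): Delta=-0.3772 Bond=106.0171
(3,2): Delta=1.0000 Bond=-191.2143
(3,3): Delta=1.0000 Bond=-191.2143
V0=53.5562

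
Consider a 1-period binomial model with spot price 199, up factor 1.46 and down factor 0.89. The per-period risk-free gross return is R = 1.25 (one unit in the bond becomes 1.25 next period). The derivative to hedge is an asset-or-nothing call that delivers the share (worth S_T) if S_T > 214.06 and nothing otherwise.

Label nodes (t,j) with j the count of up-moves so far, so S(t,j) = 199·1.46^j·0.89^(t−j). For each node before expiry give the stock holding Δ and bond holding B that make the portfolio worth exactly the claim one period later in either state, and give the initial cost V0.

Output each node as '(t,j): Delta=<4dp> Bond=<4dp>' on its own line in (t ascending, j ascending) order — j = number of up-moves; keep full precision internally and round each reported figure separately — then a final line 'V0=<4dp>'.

No-arbitrage ⇒ martingale measure with p* = (R−d)/(u−d) = 0.6316.
At expiry t=1: V(1,0)=0.0000, V(1,1)=290.5400
Node (0,0) S=199.0000: V=(p*·290.5400+(1−p*)·0.0000)/1.25=146.7992; Δ=(290.5400−0.0000)/(290.5400−177.1100)=2.5614; B=V−Δ·S=-362.9201
Self-financing check: at every node Δ·S+B equals the discounted successor values.

(0,0): Delta=2.5614 Bond=-362.9201
V0=146.7992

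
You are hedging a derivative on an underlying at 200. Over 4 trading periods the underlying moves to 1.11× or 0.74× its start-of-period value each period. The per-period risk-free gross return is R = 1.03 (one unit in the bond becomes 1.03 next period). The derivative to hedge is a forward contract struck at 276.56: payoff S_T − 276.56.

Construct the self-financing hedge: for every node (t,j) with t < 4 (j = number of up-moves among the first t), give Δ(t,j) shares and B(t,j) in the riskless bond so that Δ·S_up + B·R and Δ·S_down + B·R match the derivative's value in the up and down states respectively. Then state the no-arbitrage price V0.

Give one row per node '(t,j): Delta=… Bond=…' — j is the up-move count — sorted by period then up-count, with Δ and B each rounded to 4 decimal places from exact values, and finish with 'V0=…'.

(0,0): Delta=1.0000 Bond=-245.7200
(1,0): Delta=1.0000 Bond=-253.0916
(1,1): Delta=1.0000 Bond=-253.0916
(2,0): Delta=1.0000 Bond=-260.6843
(2,1): Delta=1.0000 Bond=-260.6843
(2,2): Delta=1.0000 Bond=-260.6843
(3,0): Delta=1.0000 Bond=-268.5049
(3,1): Delta=1.0000 Bond=-268.5049
(3,2): Delta=1.0000 Bond=-268.5049
(3,3): Delta=1.0000 Bond=-268.5049
V0=-45.7200

Since d<R<u, set p* = (R−d)/(u−d) = 0.7838; price each node as the discounted p*-expectation of its children.
Terminal values V(4,·): V(4,0)=-216.5868, V(4,1)=-186.6003, V(4,2)=-141.6204, V(4,3)=-74.1506, V(4,4)=27.0541
Node (3,0) S=81.0448: V=(p*·-186.6003+(1−p*)·-216.5868)/1.03=-187.4601; Δ=(-186.6003−-216.5868)/(89.9597−59.9732)=1.0000; B=V−Δ·S=-268.5049
Node (3,1) S=121.5672: V=(p*·-141.6204+(1−p*)·-186.6003)/1.03=-146.9377; Δ=(-141.6204−-186.6003)/(134.9396−89.9597)=1.0000; B=V−Δ·S=-268.5049
Node (3,2) S=182.3508: V=(p*·-74.1506+(1−p*)·-141.6204)/1.03=-86.1541; Δ=(-74.1506−-141.6204)/(202.4094−134.9396)=1.0000; B=V−Δ·S=-268.5049
Node (3,3) S=273.5262: V=(p*·27.0541+(1−p*)·-74.1506)/1.03=5.0213; Δ=(27.0541−-74.1506)/(303.6141−202.4094)=1.0000; B=V−Δ·S=-268.5049
Node (2,0) S=109.5200: V=(p*·-146.9377+(1−p*)·-187.4601)/1.03=-151.1643; Δ=(-146.9377−-187.4601)/(121.5672−81.0448)=1.0000; B=V−Δ·S=-260.6843
Node (2,1) S=164.2800: V=(p*·-86.1541+(1−p*)·-146.9377)/1.03=-96.4043; Δ=(-86.1541−-146.9377)/(182.3508−121.5672)=1.0000; B=V−Δ·S=-260.6843
Node (2,2) S=246.4200: V=(p*·5.0213+(1−p*)·-86.1541)/1.03=-14.2643; Δ=(5.0213−-86.1541)/(273.5262−182.3508)=1.0000; B=V−Δ·S=-260.6843
Node (1,0) S=148.0000: V=(p*·-96.4043+(1−p*)·-151.1643)/1.03=-105.0916; Δ=(-96.4043−-151.1643)/(164.2800−109.5200)=1.0000; B=V−Δ·S=-253.0916
Node (1,1) S=222.0000: V=(p*·-14.2643+(1−p*)·-96.4043)/1.03=-31.0916; Δ=(-14.2643−-96.4043)/(246.4200−164.2800)=1.0000; B=V−Δ·S=-253.0916
Node (0,0) S=200.0000: V=(p*·-31.0916+(1−p*)·-105.0916)/1.03=-45.7200; Δ=(-31.0916−-105.0916)/(222.0000−148.0000)=1.0000; B=V−Δ·S=-245.7200
Each (Δ,B) replicates both successor values, so the strategy is self-financing and V0 is arbitrage-free.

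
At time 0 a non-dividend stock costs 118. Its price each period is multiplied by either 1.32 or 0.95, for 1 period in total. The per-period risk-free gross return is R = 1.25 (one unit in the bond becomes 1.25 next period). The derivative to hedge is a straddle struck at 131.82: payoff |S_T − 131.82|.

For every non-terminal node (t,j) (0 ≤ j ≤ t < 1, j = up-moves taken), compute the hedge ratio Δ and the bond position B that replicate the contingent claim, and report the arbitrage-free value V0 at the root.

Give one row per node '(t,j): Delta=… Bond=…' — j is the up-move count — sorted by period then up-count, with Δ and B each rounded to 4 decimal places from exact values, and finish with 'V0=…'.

No-arbitrage ⇒ martingale measure with p* = (R−d)/(u−d) = 0.8108.
Terminal values V(1,·): V(1,0)=19.7200, V(1,1)=23.9400
  t=0,j=0: stock 118.0000 → up 155.7600 (V=23.9400), down 112.1000 (V=19.7200). Price 18.5133; hedge Δ=0.0967, bond B=7.1079.
The time-0 hedge costs 18.5133, which is the no-arbitrage price.

(0,0): Delta=0.0967 Bond=7.1079
V0=18.5133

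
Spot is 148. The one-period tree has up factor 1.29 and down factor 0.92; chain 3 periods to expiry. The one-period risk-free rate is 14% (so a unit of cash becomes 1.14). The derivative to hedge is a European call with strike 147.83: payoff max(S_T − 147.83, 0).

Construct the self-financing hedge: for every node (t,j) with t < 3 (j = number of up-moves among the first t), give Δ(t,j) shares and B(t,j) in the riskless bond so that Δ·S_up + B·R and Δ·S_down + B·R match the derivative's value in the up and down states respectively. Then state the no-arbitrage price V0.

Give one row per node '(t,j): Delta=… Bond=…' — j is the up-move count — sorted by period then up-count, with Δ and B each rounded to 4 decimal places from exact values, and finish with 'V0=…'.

Since d<R<u, set p* = (R−d)/(u−d) = 0.5946; price each node as the discounted p*-expectation of its children.
Terminal values V(3,·): V(3,0)=0.0000, V(3,1)=13.7647, V(3,2)=78.7539, V(3,3)=169.8800
(2,0): S=125.2672. Δ = (V_up−V_dn)/(S_up−S_dn) = (13.7647−0.0000)/(161.5947−115.2458) = 0.2970. V = [p*·13.7647 + (1−p*)·0.0000]/1.14 = 7.1793. B = V − Δ·S = -30.0226.
(2,1): S=175.6464. Δ = (V_up−V_dn)/(S_up−S_dn) = (78.7539−13.7647)/(226.5839−161.5947) = 1.0000. V = [p*·78.7539 + (1−p*)·13.7647]/1.14 = 45.9710. B = V − Δ·S = -129.6754.
(2,2): S=246.2868. Δ = (V_up−V_dn)/(S_up−S_dn) = (169.8800−78.7539)/(317.7100−226.5839) = 1.0000. V = [p*·169.8800 + (1−p*)·78.7539]/1.14 = 116.6114. B = V − Δ·S = -129.6754.
(1,0): S=136.1600. Δ = (V_up−V_dn)/(S_up−S_dn) = (45.9710−7.1793)/(175.6464−125.2672) = 0.7700. V = [p*·45.9710 + (1−p*)·7.1793]/1.14 = 26.5304. B = V − Δ·S = -78.3119.
(1,1): S=190.9200. Δ = (V_up−V_dn)/(S_up−S_dn) = (116.6114−45.9710)/(246.2868−175.6464) = 1.0000. V = [p*·116.6114 + (1−p*)·45.9710]/1.14 = 77.1696. B = V − Δ·S = -113.7504.
(0,0): S=148.0000. Δ = (V_up−V_dn)/(S_up−S_dn) = (77.1696−26.5304)/(190.9200−136.1600) = 0.9247. V = [p*·77.1696 + (1−p*)·26.5304]/1.14 = 49.6844. B = V − Δ·S = -87.1785.
Self-financing check: at every node Δ·S+B equals the discounted successor values.

(0,0): Delta=0.9247 Bond=-87.1785
(1,0): Delta=0.7700 Bond=-78.3119
(1,1): Delta=1.0000 Bond=-113.7504
(2,0): Delta=0.2970 Bond=-30.0226
(2,1): Delta=1.0000 Bond=-129.6754
(2,2): Delta=1.0000 Bond=-129.6754
V0=49.6844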